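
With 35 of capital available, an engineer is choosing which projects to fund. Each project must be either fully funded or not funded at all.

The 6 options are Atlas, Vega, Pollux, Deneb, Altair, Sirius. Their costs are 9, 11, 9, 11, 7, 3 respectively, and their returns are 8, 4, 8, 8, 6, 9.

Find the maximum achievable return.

33

Allowing fractional choices, the relaxed optimum would be about 36.1, but projects are indivisible.
Atlas + Pollux + Altair + Sirius: cost 9 + 9 + 7 + 3 = 28 ≤ 35, return 8 + 8 + 6 + 9 = 31.
Atlas + Deneb + Altair + Sirius: cost 9 + 11 + 7 + 3 = 30 ≤ 35, return 8 + 8 + 6 + 9 = 31.
Atlas + Pollux + Deneb + Sirius: cost 9 + 9 + 11 + 3 = 32 ≤ 35, return 8 + 8 + 8 + 9 = 33.
Best is Atlas, Pollux, Deneb, and Sirius with total return 33.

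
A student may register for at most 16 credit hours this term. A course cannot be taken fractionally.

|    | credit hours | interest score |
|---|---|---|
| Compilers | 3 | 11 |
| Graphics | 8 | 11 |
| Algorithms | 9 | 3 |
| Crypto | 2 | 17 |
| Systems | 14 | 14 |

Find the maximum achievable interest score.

Take Compilers, Graphics, and Crypto: credit hours 3 + 8 + 2 = 13 ≤ 16, interest score 11 + 11 + 17 = 39.
No other feasible combination does better.

39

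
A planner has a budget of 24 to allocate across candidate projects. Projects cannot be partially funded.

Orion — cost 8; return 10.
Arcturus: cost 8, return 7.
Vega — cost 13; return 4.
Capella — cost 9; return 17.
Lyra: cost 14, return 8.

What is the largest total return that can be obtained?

Capella + Lyra: cost 9 + 14 = 23 ≤ 24, return 17 + 8 = 25.
Orion + Capella: cost 8 + 9 = 17 ≤ 24, return 10 + 17 = 27.
Best is Orion and Capella with total return 27.

27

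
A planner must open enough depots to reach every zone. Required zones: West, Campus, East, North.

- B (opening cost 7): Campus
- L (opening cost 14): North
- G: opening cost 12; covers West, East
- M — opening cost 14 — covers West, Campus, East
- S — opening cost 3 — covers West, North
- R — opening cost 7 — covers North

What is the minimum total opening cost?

Choose M and S: together they cover West, Campus, East, North — every zone.
Total opening cost: 14 + 3 = 17.

17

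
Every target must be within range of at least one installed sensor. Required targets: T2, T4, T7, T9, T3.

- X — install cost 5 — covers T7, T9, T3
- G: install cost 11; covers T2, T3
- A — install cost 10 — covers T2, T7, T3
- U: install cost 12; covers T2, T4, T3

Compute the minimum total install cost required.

17

Choose X and U: together they cover T2, T4, T7, T9, T3 — every target.
Total install cost: 5 + 12 = 17.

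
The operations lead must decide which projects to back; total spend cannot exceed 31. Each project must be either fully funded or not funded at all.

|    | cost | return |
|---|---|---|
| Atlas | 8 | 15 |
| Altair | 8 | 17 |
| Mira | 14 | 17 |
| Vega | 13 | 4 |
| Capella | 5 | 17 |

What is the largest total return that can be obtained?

Atlas + Altair + Capella: cost 8 + 8 + 5 = 21 ≤ 31, return 15 + 17 + 17 = 49.
Altair + Mira + Capella: cost 8 + 14 + 5 = 27 ≤ 31, return 17 + 17 + 17 = 51.
Atlas + Mira + Capella: cost 8 + 14 + 5 = 27 ≤ 31, return 15 + 17 + 17 = 49.
Best is Altair, Mira, and Capella with total return 51.

51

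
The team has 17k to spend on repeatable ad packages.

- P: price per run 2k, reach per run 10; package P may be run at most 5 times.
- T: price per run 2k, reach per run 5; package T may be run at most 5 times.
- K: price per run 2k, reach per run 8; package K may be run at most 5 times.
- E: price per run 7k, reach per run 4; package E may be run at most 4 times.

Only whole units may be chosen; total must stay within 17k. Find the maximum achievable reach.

P has the best ratio (10/2); taking only P gives at most 5×10 = 50 (stopped by the supply cap of 5).
Mixing does better — 5×P and 3×K: price 16 ≤ 17, reach 5·10 + 3·8 = 74.

74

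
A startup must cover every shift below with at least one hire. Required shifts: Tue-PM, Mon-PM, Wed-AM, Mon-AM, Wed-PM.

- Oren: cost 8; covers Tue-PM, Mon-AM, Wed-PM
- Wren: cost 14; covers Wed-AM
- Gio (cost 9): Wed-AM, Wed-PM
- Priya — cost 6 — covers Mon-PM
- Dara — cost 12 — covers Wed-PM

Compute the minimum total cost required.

This is an integer covering problem.
Choose Oren, Gio, and Priya: together they cover Tue-PM, Mon-PM, Wed-AM, Mon-AM, Wed-PM — every shift.
Total cost: 8 + 9 + 6 = 23.
No cover costs less than 23.

23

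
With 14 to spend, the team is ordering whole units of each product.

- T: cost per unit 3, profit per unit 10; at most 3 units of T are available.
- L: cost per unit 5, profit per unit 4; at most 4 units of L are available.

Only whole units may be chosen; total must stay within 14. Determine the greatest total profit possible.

3×T: cost 9 ≤ 14, profit 3·10 = 30.
3×T and 1×L: cost 14 ≤ 14, profit 3·10 + 1·4 = 34.
Best is 34.

34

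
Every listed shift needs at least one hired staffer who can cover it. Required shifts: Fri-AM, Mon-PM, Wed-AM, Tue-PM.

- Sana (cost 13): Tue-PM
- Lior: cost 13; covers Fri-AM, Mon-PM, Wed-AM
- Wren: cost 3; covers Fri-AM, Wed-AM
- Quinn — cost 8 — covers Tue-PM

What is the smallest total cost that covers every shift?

21

The greedy cost-per-new-shift heuristic would pick Wren, Quinn, and Lior for 24, but a cheaper cover exists.
Choose Lior and Quinn: together they cover Fri-AM, Mon-PM, Wed-AM, Tue-PM — every shift.
Total cost: 13 + 8 = 21.
No cover costs less than 21.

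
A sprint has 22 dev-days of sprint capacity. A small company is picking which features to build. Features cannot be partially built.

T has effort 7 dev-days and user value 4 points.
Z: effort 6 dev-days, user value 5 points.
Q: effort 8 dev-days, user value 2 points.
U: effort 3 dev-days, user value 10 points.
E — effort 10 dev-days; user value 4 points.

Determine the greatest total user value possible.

Take T, Z, and U: effort 7 + 6 + 3 = 16 ≤ 22, user value 4 + 5 + 10 = 19.
No feasible combination exceeds this.

19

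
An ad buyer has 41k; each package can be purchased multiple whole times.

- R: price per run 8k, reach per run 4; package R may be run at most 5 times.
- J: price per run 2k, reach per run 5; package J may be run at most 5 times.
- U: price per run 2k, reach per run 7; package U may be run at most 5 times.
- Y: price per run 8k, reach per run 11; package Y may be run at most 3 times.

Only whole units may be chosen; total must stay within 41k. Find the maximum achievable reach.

This is a bounded integer knapsack.
3×J, 5×U, and 3×Y: price 40 ≤ 41, reach 3·5 + 5·7 + 3·11 = 83.
5×J, 5×U, and 2×Y: price 36 ≤ 41, reach 5·5 + 5·7 + 2·11 = 82.
Best is 83.

83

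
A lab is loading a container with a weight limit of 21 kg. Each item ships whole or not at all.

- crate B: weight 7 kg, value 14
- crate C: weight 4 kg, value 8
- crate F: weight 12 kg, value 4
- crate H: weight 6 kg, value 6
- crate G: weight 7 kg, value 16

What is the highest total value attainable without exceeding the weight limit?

38

Allowing fractional choices, the relaxed optimum would be about 41.0, but items are indivisible.
crate B + crate C + crate G: weight 7 + 4 + 7 = 18 ≤ 21, value 14 + 8 + 16 = 38.
crate B + crate H + crate G: weight 7 + 6 + 7 = 20 ≤ 21, value 14 + 6 + 16 = 36.
Best is crate B, crate C, and crate G with total value 38.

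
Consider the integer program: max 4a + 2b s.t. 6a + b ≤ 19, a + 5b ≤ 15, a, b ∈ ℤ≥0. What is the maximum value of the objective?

14

(a,b)=(3,1) is feasible, giving 14.
(a,b)=(3,0) is feasible, giving 12.
The best lattice point is (3,1), giving 14.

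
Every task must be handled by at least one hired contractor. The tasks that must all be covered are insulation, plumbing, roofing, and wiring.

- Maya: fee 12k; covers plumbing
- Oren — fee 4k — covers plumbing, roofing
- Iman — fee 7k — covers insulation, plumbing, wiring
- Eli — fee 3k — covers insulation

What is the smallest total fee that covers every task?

This is an integer covering problem.
The greedy cost-per-new-task heuristic would pick Oren, Eli, and Iman for 14, but a cheaper cover exists.
Choose Oren and Iman: together they cover insulation, plumbing, roofing, wiring — every task.
Total fee: 4 + 7 = 11.
No cover costs less than 11.

11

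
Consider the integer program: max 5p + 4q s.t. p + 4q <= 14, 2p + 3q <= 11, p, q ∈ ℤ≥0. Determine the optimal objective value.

(p,q)=(5,0): 1·5+4·0=5≤14, 2·5+3·0=10≤11, objective 25.
(p,q)=(4,1): 1·4+4·1=8≤14, 2·4+3·1=11≤11, objective 24.
(p,q)=(4,0): 1·4+4·0=4≤14, 2·4+3·0=8≤11, objective 20.
The best lattice point is (5,0), giving 25.

25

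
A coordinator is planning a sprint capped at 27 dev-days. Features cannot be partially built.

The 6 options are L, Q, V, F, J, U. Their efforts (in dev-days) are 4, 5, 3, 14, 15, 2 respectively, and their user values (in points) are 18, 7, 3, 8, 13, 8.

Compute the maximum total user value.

46

L + Q + J + U: effort 4 + 5 + 15 + 2 = 26 ≤ 27, user value 18 + 7 + 13 + 8 = 46.
L + V + J + U: effort 4 + 3 + 15 + 2 = 24 ≤ 27, user value 18 + 3 + 13 + 8 = 42.
Best is L, Q, J, and U with total user value 46.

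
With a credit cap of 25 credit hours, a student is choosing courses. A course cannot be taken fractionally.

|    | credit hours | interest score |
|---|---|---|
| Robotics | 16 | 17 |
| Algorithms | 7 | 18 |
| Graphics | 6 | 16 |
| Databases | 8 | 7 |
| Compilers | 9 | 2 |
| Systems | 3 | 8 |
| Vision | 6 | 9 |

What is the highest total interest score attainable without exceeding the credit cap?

51

Algorithms + Graphics + Databases + Systems: credit hours 7 + 6 + 8 + 3 = 24 ≤ 25, interest score 18 + 16 + 7 + 8 = 49.
Algorithms + Graphics + Systems + Vision: credit hours 7 + 6 + 3 + 6 = 22 ≤ 25, interest score 18 + 16 + 8 + 9 = 51.
Best is Algorithms, Graphics, Systems, and Vision with total interest score 51.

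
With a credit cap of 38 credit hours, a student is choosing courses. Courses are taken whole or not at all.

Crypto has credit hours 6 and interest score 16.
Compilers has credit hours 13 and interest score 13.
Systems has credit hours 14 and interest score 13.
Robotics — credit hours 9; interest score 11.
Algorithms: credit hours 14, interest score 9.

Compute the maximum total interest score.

42

Take Crypto, Compilers, and Systems: credit hours 6 + 13 + 14 = 33 ≤ 38, interest score 16 + 13 + 13 = 42.
No other feasible combination does better.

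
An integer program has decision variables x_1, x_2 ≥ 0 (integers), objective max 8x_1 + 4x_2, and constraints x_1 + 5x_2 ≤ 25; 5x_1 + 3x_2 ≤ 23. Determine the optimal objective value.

The continuous relaxation peaks at (4.6, 0) with value 36.80; rounding to a feasible lattice point costs some objective.
(x_1,x_2)=(4,1): 1·4+5·1=9≤25, 5·4+3·1=23≤23, objective 36.
(x_1,x_2)=(4,0): 1·4+5·0=4≤25, 5·4+3·0=20≤23, objective 32.
(x_1,x_2)=(3,2): 1·3+5·2=13≤25, 5·3+3·2=21≤23, objective 32.
The best lattice point is (4,1), giving 36.

36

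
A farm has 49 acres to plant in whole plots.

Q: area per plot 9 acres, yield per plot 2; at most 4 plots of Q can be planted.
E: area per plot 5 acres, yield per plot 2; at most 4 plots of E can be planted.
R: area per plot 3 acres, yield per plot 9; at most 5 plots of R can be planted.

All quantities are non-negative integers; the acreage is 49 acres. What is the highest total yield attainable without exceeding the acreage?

R has the best ratio (9/3); taking only R gives at most 5×9 = 45 (stopped by the supply cap of 5).
Mixing does better — 1×Q, 4×E, and 5×R: area 44 ≤ 49, yield 1·2 + 4·2 + 5·9 = 55.

55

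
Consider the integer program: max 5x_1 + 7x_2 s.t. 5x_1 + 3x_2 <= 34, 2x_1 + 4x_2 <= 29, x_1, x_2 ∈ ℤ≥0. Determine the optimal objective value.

52

Relaxing integrality, the LP optimum is 56.00 at (x_1,x_2) = (3.5, 5.5), which is not an integer point.
(x_1,x_2)=(2,6): 5·2+3·6=28≤34, 2·2+4·6=28≤29, objective 52.
(x_1,x_2)=(3,5): 5·3+3·5=30≤34, 2·3+4·5=26≤29, objective 50.
Maximum is 52 at (x_1,x_2)=(2,6).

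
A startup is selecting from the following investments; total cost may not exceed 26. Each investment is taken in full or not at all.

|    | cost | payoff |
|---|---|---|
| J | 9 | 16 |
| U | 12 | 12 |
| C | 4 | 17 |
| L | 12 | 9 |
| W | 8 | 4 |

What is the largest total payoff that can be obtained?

J + U + C: cost 9 + 12 + 4 = 25 ≤ 26, payoff 16 + 12 + 17 = 45.
J + C + L: cost 9 + 4 + 12 = 25 ≤ 26, payoff 16 + 17 + 9 = 42.
Best is J, U, and C with total payoff 45.

45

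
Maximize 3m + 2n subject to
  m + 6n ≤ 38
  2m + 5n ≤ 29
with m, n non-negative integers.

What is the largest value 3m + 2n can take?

42

Relaxing integrality, the LP optimum is 43.50 at (m,n) = (14.5, 0), which is not an integer point.
(m,n)=(14,0): 1·14+6·0=14≤38, 2·14+5·0=28≤29, objective 42.
(m,n)=(13,0): 1·13+6·0=13≤38, 2·13+5·0=26≤29, objective 39.
The best lattice point is (14,0), giving 42.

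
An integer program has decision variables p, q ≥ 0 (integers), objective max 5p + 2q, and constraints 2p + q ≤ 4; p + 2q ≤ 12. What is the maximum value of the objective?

10

(p,q)=(2,0): 2·2+1·0=4≤4, 1·2+2·0=2≤12, objective 10.
(p,q)=(1,1): 2·1+1·1=3≤4, 1·1+2·1=3≤12, objective 7.
(p,q)=(1,0): 2·1+1·0=2≤4, 1·1+2·0=1≤12, objective 5.
No feasible integer point exceeds 10.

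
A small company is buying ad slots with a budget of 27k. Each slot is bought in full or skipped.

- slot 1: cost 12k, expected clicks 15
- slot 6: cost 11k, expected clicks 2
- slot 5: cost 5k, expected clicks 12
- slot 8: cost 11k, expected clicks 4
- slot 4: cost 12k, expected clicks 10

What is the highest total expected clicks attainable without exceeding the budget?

27

Treat it as a binary knapsack problem.
slot 1 + slot 4: cost 12 + 12 = 24 ≤ 27, expected clicks 15 + 10 = 25.
slot 5 + slot 4: cost 5 + 12 = 17 ≤ 27, expected clicks 12 + 10 = 22.
slot 1 + slot 5: cost 12 + 5 = 17 ≤ 27, expected clicks 15 + 12 = 27.
Best is slot 1 and slot 5 with total expected clicks 27.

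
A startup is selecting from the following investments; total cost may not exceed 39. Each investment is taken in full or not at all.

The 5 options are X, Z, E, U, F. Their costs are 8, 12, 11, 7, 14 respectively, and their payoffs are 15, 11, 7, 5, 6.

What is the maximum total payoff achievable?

38

X + Z + E: cost 8 + 12 + 11 = 31 ≤ 39, payoff 15 + 11 + 7 = 33.
X + Z + E + U: cost 8 + 12 + 11 + 7 = 38 ≤ 39, payoff 15 + 11 + 7 + 5 = 38.
Best is X, Z, E, and U with total payoff 38.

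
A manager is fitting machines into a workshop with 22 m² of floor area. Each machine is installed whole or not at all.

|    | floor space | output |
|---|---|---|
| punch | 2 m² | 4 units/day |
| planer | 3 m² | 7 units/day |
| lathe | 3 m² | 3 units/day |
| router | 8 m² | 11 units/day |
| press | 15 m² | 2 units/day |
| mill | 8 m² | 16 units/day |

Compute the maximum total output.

38

Treat it as a binary knapsack problem.
punch + planer + router + mill: floor space 2 + 3 + 8 + 8 = 21 ≤ 22, output 4 + 7 + 11 + 16 = 38.
planer + lathe + router + mill: floor space 3 + 3 + 8 + 8 = 22 ≤ 22, output 7 + 3 + 11 + 16 = 37.
Best is punch, planer, router, and mill with total output 38.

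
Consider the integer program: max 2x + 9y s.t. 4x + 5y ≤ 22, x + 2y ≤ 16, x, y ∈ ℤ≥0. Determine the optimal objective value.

36

Relaxing integrality, the LP optimum is 39.60 at (x,y) = (0, 4.4), which is not an integer point.
(x,y)=(0,4): 4·0+5·4=20≤22, 1·0+2·4=8≤16, objective 36.
(x,y)=(1,3): 4·1+5·3=19≤22, 1·1+2·3=7≤16, objective 29.
(x,y)=(0,3): 4·0+5·3=15≤22, 1·0+2·3=6≤16, objective 27.
The best lattice point is (0,4), giving 36.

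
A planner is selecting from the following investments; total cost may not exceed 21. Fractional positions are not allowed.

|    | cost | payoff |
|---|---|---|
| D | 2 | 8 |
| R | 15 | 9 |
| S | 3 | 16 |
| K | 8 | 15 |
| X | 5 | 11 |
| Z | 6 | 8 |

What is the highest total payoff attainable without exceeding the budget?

This is a 0-1 knapsack instance.
Allowing fractional choices, the relaxed optimum would be about 54.0, but investments are indivisible.
D + S + K + X: cost 2 + 3 + 8 + 5 = 18 ≤ 21, payoff 8 + 16 + 15 + 11 = 50.
D + S + X + Z: cost 2 + 3 + 5 + 6 = 16 ≤ 21, payoff 8 + 16 + 11 + 8 = 43.
D + S + K + Z: cost 2 + 3 + 8 + 6 = 19 ≤ 21, payoff 8 + 16 + 15 + 8 = 47.
Best is D, S, K, and X with total payoff 50.

50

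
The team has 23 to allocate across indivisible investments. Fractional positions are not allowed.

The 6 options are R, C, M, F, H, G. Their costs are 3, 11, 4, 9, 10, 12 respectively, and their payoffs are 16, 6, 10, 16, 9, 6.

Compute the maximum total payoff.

Allowing fractional choices, the relaxed optimum would be about 48.3, but investments are indivisible.
R + C + F: cost 3 + 11 + 9 = 23 ≤ 23, payoff 16 + 6 + 16 = 38.
R + M + F: cost 3 + 4 + 9 = 16 ≤ 23, payoff 16 + 10 + 16 = 42.
R + F + H: cost 3 + 9 + 10 = 22 ≤ 23, payoff 16 + 16 + 9 = 41.
Best is R, M, and F with total payoff 42.

42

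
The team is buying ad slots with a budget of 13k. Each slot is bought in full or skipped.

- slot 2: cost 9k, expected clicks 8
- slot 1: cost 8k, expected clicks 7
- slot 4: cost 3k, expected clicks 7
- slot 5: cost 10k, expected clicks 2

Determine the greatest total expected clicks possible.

15

This is a 0-1 knapsack instance.
Allowing fractional choices, the relaxed optimum would be about 15.9, but ad slots are indivisible.
slot 4 + slot 5: cost 3 + 10 = 13 ≤ 13, expected clicks 7 + 2 = 9.
slot 1 + slot 4: cost 8 + 3 = 11 ≤ 13, expected clicks 7 + 7 = 14.
slot 2 + slot 4: cost 9 + 3 = 12 ≤ 13, expected clicks 8 + 7 = 15.
Best is slot 2 and slot 4 with total expected clicks 15.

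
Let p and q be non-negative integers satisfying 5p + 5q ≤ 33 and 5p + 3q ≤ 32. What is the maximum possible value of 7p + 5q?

The continuous relaxation peaks at (6.1, 0.5) with value 45.20; rounding to a feasible lattice point costs some objective.
(p,q)=(6,0): 5·6+5·0=30≤33, 5·6+3·0=30≤32, objective 42.
(p,q)=(5,1): 5·5+5·1=30≤33, 5·5+3·1=28≤32, objective 40.
(p,q)=(5,0): 5·5+5·0=25≤33, 5·5+3·0=25≤32, objective 35.
No feasible integer point exceeds 42.

42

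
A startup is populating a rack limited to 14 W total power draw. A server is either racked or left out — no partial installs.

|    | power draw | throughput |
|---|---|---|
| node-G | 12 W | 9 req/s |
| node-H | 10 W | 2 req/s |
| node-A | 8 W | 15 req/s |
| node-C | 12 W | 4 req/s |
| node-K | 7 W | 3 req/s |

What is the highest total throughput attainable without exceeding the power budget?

This is a 0-1 knapsack instance.
Allowing fractional choices, the relaxed optimum would be about 19.5, but servers are indivisible.
node-A: power draw 8 ≤ 14, throughput 15.
node-G: power draw 12 ≤ 14, throughput 9.
Best is node-A with total throughput 15.

15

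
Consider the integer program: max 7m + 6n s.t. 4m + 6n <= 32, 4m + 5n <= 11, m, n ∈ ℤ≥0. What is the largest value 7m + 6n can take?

14

Relaxing integrality, the LP optimum is 19.25 at (m,n) = (2.75, 0), which is not an integer point.
(m,n)=(2,0): 4·2+6·0=8≤32, 4·2+5·0=8≤11, objective 14.
(m,n)=(1,1): 4·1+6·1=10≤32, 4·1+5·1=9≤11, objective 13.
(m,n)=(1,0): 4·1+6·0=4≤32, 4·1+5·0=4≤11, objective 7.
The best lattice point is (2,0), giving 14.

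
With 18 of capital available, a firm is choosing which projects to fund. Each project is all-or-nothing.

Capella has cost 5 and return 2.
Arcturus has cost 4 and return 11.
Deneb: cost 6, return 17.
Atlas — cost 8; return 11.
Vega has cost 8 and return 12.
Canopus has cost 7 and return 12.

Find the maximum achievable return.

This is a 0-1 knapsack instance.
Arcturus + Deneb + Canopus: cost 4 + 6 + 7 = 17 ≤ 18, return 11 + 17 + 12 = 40.
Arcturus + Deneb + Vega: cost 4 + 6 + 8 = 18 ≤ 18, return 11 + 17 + 12 = 40.
The maximum return is 40; one optimal choice is Arcturus, Deneb, and Canopus.

40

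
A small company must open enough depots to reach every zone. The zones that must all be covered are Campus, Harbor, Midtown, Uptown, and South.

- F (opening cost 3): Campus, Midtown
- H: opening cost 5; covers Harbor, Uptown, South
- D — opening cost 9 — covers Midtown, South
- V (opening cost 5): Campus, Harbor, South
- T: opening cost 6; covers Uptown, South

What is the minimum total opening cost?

Choose F and H: together they cover Campus, Harbor, Midtown, Uptown, South — every zone.
Total opening cost: 3 + 5 = 8.
No cover costs less than 8.

8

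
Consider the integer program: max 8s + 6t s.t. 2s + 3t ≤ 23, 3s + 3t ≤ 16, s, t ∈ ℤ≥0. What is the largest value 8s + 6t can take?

The continuous relaxation peaks at (5.33, 0) with value 42.67; rounding to a feasible lattice point costs some objective.
(s,t)=(5,0) is feasible, giving 40.
(s,t)=(4,1) is feasible, giving 38.
(s,t)=(4,0) is feasible, giving 32.
No feasible integer point exceeds 40.

40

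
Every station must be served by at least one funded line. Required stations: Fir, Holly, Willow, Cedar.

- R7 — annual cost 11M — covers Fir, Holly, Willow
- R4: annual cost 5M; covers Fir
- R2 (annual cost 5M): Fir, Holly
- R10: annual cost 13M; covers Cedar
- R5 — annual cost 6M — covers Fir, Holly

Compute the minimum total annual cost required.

The greedy cost-per-new-station heuristic would pick R2, R7, and R10 for 29, but a cheaper cover exists.
Choose R7 and R10: together they cover Fir, Holly, Willow, Cedar — every station.
Total annual cost: 11 + 13 = 24.
No cover costs less than 24.

24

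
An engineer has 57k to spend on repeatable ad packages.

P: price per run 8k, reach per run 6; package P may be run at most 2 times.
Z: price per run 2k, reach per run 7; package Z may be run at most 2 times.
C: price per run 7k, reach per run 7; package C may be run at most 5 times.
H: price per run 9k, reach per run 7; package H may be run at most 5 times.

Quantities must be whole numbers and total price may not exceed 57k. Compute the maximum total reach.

63

This is a bounded integer knapsack.
Z has the best ratio (7/2); taking only Z gives at most 2×7 = 14 (stopped by the supply cap of 2).
Mixing does better — 2×Z, 5×C, and 2×H: price 57 ≤ 57, reach 2·7 + 5·7 + 2·7 = 63.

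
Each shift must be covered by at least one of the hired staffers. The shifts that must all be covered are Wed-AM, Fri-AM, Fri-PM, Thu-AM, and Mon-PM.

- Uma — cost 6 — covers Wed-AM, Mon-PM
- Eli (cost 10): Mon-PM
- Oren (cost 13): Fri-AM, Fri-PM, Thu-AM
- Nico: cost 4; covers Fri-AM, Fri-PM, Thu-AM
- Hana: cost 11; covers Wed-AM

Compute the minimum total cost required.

10

This is a weighted set-cover instance.
Choose Uma and Nico: together they cover Wed-AM, Fri-AM, Fri-PM, Thu-AM, Mon-PM — every shift.
Total cost: 6 + 4 = 10.
No cover costs less than 10.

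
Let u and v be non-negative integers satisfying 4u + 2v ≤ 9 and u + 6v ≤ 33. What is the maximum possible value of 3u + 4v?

Relaxing integrality, the LP optimum is 18.00 at (u,v) = (0, 4.5), which is not an integer point.
(u,v)=(0,4) is feasible, giving 16.
(u,v)=(0,3) is feasible, giving 12.
No feasible integer point exceeds 16.

16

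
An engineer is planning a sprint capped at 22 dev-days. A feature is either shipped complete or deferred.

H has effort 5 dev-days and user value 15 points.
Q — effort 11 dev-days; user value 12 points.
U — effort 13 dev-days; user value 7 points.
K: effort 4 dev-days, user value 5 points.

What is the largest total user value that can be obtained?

Allowing fractional choices, the relaxed optimum would be about 33.1, but features are indivisible.
H + Q: effort 5 + 11 = 16 ≤ 22, user value 15 + 12 = 27.
H + Q + K: effort 5 + 11 + 4 = 20 ≤ 22, user value 15 + 12 + 5 = 32.
Best is H, Q, and K with total user value 32.

32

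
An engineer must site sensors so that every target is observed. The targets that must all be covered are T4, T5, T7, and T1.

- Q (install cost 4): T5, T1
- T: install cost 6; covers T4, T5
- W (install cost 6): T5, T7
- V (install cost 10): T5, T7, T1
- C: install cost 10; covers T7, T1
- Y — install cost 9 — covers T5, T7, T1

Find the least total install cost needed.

15

Choose T and Y: together they cover T4, T5, T7, T1 — every target.
Total install cost: 6 + 9 = 15.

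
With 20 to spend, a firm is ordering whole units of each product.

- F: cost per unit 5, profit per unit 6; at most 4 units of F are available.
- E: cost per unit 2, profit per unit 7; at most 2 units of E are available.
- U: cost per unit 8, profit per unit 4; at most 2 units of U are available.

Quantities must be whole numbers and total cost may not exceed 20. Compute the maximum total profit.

32

E has the best ratio (7/2); taking only E gives at most 2×7 = 14 (stopped by the supply cap of 2).
Mixing does better — 3×F and 2×E: cost 19 ≤ 20, profit 3·6 + 2·7 = 32.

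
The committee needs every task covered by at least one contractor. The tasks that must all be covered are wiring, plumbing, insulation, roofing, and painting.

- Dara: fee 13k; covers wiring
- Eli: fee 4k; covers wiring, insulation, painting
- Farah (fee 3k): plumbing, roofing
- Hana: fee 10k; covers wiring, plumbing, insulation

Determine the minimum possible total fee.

Choose Eli and Farah: together they cover wiring, plumbing, insulation, roofing, painting — every task.
Total fee: 4 + 3 = 7.
No cover costs less than 7.

7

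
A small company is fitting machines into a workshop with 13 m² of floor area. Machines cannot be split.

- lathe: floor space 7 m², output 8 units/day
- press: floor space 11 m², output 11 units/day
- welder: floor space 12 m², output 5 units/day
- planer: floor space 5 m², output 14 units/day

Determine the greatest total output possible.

22

Allowing fractional choices, the relaxed optimum would be about 23.0, but machines are indivisible.
press: floor space 11 ≤ 13, output 11.
planer: floor space 5 ≤ 13, output 14.
lathe + planer: floor space 7 + 5 = 12 ≤ 13, output 8 + 14 = 22.
Best is lathe and planer with total output 22.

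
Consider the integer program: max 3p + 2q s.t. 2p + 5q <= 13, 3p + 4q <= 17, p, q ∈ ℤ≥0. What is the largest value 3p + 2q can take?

(p,q)=(5,0): 2·5+5·0=10≤13, 3·5+4·0=15≤17, objective 15.
(p,q)=(4,1): 2·4+5·1=13≤13, 3·4+4·1=16≤17, objective 14.
Maximum is 15 at (p,q)=(5,0).

15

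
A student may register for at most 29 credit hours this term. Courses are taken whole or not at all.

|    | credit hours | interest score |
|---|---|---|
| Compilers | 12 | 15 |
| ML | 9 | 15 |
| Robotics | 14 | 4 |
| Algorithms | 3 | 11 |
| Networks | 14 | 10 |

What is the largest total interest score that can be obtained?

41

Compilers + Algorithms + Networks: credit hours 12 + 3 + 14 = 29 ≤ 29, interest score 15 + 11 + 10 = 36.
ML + Algorithms + Networks: credit hours 9 + 3 + 14 = 26 ≤ 29, interest score 15 + 11 + 10 = 36.
Compilers + ML + Algorithms: credit hours 12 + 9 + 3 = 24 ≤ 29, interest score 15 + 15 + 11 = 41.
Best is Compilers, ML, and Algorithms with total interest score 41.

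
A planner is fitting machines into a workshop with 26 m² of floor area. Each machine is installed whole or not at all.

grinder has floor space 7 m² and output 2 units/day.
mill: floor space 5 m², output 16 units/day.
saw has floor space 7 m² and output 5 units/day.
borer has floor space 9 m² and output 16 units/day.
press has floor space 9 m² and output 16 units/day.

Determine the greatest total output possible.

48

Treat it as a binary knapsack problem.
Allowing fractional choices, the relaxed optimum would be about 50.1, but machines are indivisible.
mill + borer + press: floor space 5 + 9 + 9 = 23 ≤ 26, output 16 + 16 + 16 = 48.
mill + saw + borer: floor space 5 + 7 + 9 = 21 ≤ 26, output 16 + 5 + 16 = 37.
Best is mill, borer, and press with total output 48.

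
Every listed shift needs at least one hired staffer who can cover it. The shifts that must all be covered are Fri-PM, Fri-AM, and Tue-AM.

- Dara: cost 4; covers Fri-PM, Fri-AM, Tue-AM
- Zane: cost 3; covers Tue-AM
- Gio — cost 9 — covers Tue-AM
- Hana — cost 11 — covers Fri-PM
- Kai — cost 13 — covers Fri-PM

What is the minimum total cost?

4

Dara alone covers Fri-PM, Fri-AM, Tue-AM — every shift.
Total cost: 4.
No cover costs less than 4.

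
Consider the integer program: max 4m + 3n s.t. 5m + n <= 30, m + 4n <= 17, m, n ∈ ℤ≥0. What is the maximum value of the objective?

29

Relaxing integrality, the LP optimum is 30.37 at (m,n) = (5.42, 2.89), which is not an integer point.
(m,n)=(5,3): 5·5+1·3=28≤30, 1·5+4·3=17≤17, objective 29.
(m,n)=(5,2): 5·5+1·2=27≤30, 1·5+4·2=13≤17, objective 26.
The best lattice point is (5,3), giving 29.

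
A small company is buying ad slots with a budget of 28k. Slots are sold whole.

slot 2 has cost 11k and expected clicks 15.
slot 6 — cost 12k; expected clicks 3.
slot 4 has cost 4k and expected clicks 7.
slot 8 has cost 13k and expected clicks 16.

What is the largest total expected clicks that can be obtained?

slot 2 + slot 8: cost 11 + 13 = 24 ≤ 28, expected clicks 15 + 16 = 31.
slot 2 + slot 4 + slot 8: cost 11 + 4 + 13 = 28 ≤ 28, expected clicks 15 + 7 + 16 = 38.
Best is slot 2, slot 4, and slot 8 with total expected clicks 38.

38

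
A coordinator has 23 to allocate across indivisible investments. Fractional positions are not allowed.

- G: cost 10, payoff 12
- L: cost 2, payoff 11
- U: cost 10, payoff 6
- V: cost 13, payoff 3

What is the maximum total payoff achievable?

Allowing fractional choices, the relaxed optimum would be about 29.2, but investments are indivisible.
G + L + U: cost 10 + 2 + 10 = 22 ≤ 23, payoff 12 + 11 + 6 = 29.
G + L: cost 10 + 2 = 12 ≤ 23, payoff 12 + 11 = 23.
G + U: cost 10 + 10 = 20 ≤ 23, payoff 12 + 6 = 18.
Best is G, L, and U with total payoff 29.

29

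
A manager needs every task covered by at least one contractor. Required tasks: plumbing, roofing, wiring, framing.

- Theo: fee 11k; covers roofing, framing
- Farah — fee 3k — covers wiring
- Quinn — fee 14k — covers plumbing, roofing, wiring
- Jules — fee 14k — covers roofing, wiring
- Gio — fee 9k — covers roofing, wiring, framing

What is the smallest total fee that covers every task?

23

The greedy cost-per-new-task heuristic would pick Farah, Gio, and Quinn for 26, but a cheaper cover exists.
Choose Quinn and Gio: together they cover plumbing, roofing, wiring, framing — every task.
Total fee: 14 + 9 = 23.
No cover costs less than 23.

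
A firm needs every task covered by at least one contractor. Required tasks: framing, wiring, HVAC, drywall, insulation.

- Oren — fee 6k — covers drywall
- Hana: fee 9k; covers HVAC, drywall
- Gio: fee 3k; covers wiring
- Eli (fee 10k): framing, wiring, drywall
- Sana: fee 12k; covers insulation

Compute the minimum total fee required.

31

This is a weighted set-cover instance.
The greedy cost-per-new-task heuristic would pick Gio, Hana, Eli, and Sana for 34, but a cheaper cover exists.
Choose Hana, Eli, and Sana: together they cover framing, wiring, HVAC, drywall, insulation — every task.
Total fee: 9 + 10 + 12 = 31.
No cover costs less than 31.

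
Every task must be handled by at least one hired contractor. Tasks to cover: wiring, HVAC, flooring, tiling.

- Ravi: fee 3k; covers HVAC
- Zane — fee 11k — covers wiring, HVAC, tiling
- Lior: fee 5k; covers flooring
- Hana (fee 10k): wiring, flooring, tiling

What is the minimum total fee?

13

This is a weighted set-cover instance.
Choose Ravi and Hana: together they cover wiring, HVAC, flooring, tiling — every task.
Total fee: 3 + 10 = 13.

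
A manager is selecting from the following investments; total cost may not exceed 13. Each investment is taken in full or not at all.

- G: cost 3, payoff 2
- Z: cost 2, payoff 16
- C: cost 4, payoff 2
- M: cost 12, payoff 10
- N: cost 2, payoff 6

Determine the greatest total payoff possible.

26

Allowing fractional choices, the relaxed optimum would be about 29.5, but investments are indivisible.
G + Z + N: cost 3 + 2 + 2 = 7 ≤ 13, payoff 2 + 16 + 6 = 24.
G + Z + C + N: cost 3 + 2 + 4 + 2 = 11 ≤ 13, payoff 2 + 16 + 2 + 6 = 26.
Best is G, Z, C, and N with total payoff 26.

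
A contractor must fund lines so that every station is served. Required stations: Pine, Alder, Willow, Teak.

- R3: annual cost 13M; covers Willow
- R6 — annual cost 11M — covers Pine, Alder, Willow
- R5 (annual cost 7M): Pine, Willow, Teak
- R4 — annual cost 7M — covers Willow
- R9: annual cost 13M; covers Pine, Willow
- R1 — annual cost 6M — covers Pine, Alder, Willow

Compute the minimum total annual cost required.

Choose R5 and R1: together they cover Pine, Alder, Willow, Teak — every station.
Total annual cost: 7 + 6 = 13.
No cover costs less than 13.

13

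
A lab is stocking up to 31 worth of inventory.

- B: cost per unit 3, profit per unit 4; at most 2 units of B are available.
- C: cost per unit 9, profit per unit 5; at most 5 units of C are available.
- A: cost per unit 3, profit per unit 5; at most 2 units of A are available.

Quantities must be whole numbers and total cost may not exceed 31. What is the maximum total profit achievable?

1×B, 2×C, and 2×A: cost 27 ≤ 31, profit 1·4 + 2·5 + 2·5 = 24.
2×B, 2×C, and 2×A: cost 30 ≤ 31, profit 2·4 + 2·5 + 2·5 = 28.
Best is 28.

28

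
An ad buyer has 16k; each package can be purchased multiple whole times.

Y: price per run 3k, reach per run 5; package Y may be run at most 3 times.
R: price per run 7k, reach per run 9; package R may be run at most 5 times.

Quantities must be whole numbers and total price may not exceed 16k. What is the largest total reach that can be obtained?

Y has the best ratio (5/3); taking only Y gives at most 3×5 = 15 (stopped by the supply cap of 3).
Mixing does better — 3×Y and 1×R: price 16 ≤ 16, reach 3·5 + 1·9 = 24.

24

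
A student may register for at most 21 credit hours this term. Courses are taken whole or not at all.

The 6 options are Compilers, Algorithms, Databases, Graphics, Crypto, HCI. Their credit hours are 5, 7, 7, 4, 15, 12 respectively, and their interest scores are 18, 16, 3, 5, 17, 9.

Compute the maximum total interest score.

39

Compilers + Crypto: credit hours 5 + 15 = 20 ≤ 21, interest score 18 + 17 = 35.
Compilers + Algorithms + Graphics: credit hours 5 + 7 + 4 = 16 ≤ 21, interest score 18 + 16 + 5 = 39.
Compilers + Algorithms + Databases: credit hours 5 + 7 + 7 = 19 ≤ 21, interest score 18 + 16 + 3 = 37.
Best is Compilers, Algorithms, and Graphics with total interest score 39.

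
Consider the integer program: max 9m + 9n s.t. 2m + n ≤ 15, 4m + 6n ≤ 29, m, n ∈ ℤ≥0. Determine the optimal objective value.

(m,n)=(7,0): 2·7+1·0=14≤15, 4·7+6·0=28≤29, objective 63.
(m,n)=(6,0): 2·6+1·0=12≤15, 4·6+6·0=24≤29, objective 54.
No feasible integer point exceeds 63.

63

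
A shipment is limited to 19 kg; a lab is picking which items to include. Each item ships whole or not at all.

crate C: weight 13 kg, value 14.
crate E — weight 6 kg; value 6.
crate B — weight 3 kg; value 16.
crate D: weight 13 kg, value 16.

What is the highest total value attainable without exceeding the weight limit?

crate C + crate B: weight 13 + 3 = 16 ≤ 19, value 14 + 16 = 30.
crate E + crate B: weight 6 + 3 = 9 ≤ 19, value 6 + 16 = 22.
crate B + crate D: weight 3 + 13 = 16 ≤ 19, value 16 + 16 = 32.
Best is crate B and crate D with total value 32.

32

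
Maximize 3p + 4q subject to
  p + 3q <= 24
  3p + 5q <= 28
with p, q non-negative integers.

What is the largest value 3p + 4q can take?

(p,q)=(9,0) is feasible, giving 27.
(p,q)=(8,0) is feasible, giving 24.
The best lattice point is (9,0), giving 27.

27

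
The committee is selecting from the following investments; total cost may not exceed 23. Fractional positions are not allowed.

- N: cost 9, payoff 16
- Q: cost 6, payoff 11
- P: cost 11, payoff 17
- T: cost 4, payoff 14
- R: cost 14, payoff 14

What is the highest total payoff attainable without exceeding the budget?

Allowing fractional choices, the relaxed optimum would be about 47.2, but investments are indivisible.
N + P: cost 9 + 11 = 20 ≤ 23, payoff 16 + 17 = 33.
Q + P + T: cost 6 + 11 + 4 = 21 ≤ 23, payoff 11 + 17 + 14 = 42.
N + Q + T: cost 9 + 6 + 4 = 19 ≤ 23, payoff 16 + 11 + 14 = 41.
Best is Q, P, and T with total payoff 42.

42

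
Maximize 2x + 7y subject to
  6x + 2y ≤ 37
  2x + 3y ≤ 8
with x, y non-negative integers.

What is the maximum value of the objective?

Relaxing integrality, the LP optimum is 18.67 at (x,y) = (0, 2.67), which is not an integer point.
(x,y)=(1,2): 6·1+2·2=10≤37, 2·1+3·2=8≤8, objective 16.
(x,y)=(0,2): 6·0+2·2=4≤37, 2·0+3·2=6≤8, objective 14.
(x,y)=(2,1): 6·2+2·1=14≤37, 2·2+3·1=7≤8, objective 11.
Maximum is 16 at (x,y)=(1,2).

16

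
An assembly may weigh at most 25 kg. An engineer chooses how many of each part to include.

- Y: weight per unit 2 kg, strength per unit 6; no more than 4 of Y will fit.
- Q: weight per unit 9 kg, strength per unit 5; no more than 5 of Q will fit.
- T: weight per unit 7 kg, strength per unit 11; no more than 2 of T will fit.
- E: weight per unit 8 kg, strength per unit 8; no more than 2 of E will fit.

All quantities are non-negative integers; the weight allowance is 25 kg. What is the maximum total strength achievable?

46

Y has the best ratio (6/2); taking only Y gives at most 4×6 = 24 (stopped by the supply cap of 4).
Mixing does better — 4×Y and 2×T: weight 22 ≤ 25, strength 4·6 + 2·11 = 46.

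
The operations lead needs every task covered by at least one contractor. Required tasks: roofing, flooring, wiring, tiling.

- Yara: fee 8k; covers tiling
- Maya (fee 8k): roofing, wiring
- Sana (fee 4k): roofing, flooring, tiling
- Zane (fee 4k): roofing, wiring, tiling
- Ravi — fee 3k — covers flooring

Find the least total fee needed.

7

This is an integer covering problem.
The greedy cost-per-new-task heuristic would pick Sana and Zane for 8, but a cheaper cover exists.
Choose Zane and Ravi: together they cover roofing, flooring, wiring, tiling — every task.
Total fee: 4 + 3 = 7.
No cover costs less than 7.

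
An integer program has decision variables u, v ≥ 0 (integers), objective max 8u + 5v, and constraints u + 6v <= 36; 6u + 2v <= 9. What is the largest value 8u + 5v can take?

(u,v)=(0,4) is feasible, giving 20.
(u,v)=(0,3) is feasible, giving 15.
No feasible integer point exceeds 20.

20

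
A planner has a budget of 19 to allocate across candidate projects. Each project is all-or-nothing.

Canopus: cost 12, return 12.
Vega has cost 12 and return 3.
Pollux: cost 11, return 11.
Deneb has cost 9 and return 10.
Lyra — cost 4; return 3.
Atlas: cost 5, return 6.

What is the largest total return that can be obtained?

Allowing fractional choices, the relaxed optimum would be about 21.0, but projects are indivisible.
Deneb + Lyra + Atlas: cost 9 + 4 + 5 = 18 ≤ 19, return 10 + 3 + 6 = 19.
Canopus + Atlas: cost 12 + 5 = 17 ≤ 19, return 12 + 6 = 18.
Best is Deneb, Lyra, and Atlas with total return 19.

19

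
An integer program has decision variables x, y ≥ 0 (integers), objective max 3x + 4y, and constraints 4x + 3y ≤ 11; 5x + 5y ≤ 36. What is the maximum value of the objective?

(x,y)=(0,3): 4·0+3·3=9≤11, 5·0+5·3=15≤36, objective 12.
(x,y)=(1,2): 4·1+3·2=10≤11, 5·1+5·2=15≤36, objective 11.
(x,y)=(0,2): 4·0+3·2=6≤11, 5·0+5·2=10≤36, objective 8.
The best lattice point is (0,3), giving 12.

12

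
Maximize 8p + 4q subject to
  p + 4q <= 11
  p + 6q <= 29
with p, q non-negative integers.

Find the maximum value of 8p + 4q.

88

(p,q)=(11,0) is feasible, giving 88.
(p,q)=(10,0) is feasible, giving 80.
The best lattice point is (11,0), giving 88.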